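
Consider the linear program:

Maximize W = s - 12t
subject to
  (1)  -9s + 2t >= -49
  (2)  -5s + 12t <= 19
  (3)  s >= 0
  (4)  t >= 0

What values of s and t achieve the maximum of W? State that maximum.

s = 49/9, t = 0, maximum W = 49/9

Extreme points and W = s - 12t:
  (313/49, 208/49) → W = -2183/49
  (49/9, 0) → W = 49/9
  (0, 19/12) → W = -19
  (0, 0) → W = 0

The binding constraints are -9s + 2t = -49 and t = 0.
Solving simultaneously gives s = 49/9, t = 0.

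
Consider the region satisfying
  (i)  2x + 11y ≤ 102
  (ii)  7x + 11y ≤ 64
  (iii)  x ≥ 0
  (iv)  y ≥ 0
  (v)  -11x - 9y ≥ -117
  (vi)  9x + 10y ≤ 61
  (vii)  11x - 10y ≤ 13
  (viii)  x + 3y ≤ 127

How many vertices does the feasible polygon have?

5

The feasible vertices (each the meet of two boundaries and inside every other half-plane) are:
  (0, 64/11)
  (31/29, 149/29)
  (0, 0)
  (13/11, 0)
  (37/10, 277/100)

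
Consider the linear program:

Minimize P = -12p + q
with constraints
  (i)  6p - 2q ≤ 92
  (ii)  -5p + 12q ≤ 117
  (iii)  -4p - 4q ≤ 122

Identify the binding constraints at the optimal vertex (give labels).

(i) and (ii)

Vertices and P = -12p + q:
  (669/31, 581/31) → P = -7447/31
  (31/8, -275/8) → P = -647/8
  (-483/17, -71/34) → P = 11521/34

The minimum is at (669/31, 581/31). Substituting into each constraint, equality holds for (i) and (ii); the remaining constraints have slack.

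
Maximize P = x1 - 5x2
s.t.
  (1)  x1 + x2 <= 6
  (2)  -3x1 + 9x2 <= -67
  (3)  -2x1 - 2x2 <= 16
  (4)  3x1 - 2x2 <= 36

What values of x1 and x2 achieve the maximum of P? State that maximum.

x1 = 4, x2 = -12, maximum P = 64

Corner points and P = x1 - 5x2:
  (-5/12, -91/12) → P = 75/2
  (190/21, -31/7) → P = 655/21
  (4, -12) → P = 64

The optimum lies where -2x1 - 2x2 = 16 and 3x1 - 2x2 = 36.
Solving simultaneously gives x1 = 4, x2 = -12.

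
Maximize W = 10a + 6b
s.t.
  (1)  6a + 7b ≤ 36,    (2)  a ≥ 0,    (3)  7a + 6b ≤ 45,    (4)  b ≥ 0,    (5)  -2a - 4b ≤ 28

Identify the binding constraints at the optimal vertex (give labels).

(1) and (4)

Extreme points and W = 10a + 6b:
  (0, 36/7) → W = 216/7
  (6, 0) → W = 60
  (0, 0) → W = 0

The maximum is at (6, 0). Substituting into each constraint, equality holds for (1) and (4); the remaining constraints have slack.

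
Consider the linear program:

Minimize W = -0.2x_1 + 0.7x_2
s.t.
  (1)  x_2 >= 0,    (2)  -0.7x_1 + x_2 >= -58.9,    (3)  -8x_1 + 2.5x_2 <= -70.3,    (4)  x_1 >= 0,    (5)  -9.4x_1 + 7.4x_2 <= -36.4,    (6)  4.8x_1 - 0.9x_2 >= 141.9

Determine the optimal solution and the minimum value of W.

The feasible region is unbounded (it extends along (37, 47), (10, 7)), but W strictly increases along every unbounded feasible direction, so there is no improving ray and the minimum is attained at a vertex.

x_1 = 589/7, x_2 = 0, minimum W = -589/35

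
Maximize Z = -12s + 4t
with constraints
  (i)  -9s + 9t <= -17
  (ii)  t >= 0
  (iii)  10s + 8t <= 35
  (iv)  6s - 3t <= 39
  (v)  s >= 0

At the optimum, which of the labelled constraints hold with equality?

(i) and (ii)

Extreme points and Z = -12s + 4t:
  (17/9, 0) → Z = -68/3
  (451/162, 145/162) → Z = -2416/81
  (7/2, 0) → Z = -42

The maximum is at (17/9, 0). Substituting into each constraint, equality holds for (i) and (ii); the remaining constraints have slack.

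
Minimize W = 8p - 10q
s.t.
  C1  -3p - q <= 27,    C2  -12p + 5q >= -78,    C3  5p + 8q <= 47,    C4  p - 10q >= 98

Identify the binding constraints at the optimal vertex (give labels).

C1 and C4

Extreme points and W = 8p - 10q:
  (-19/9, -62/3) → W = 1708/9
  (-172/31, -321/31) → W = 1834/31
  (58/23, -1098/115) → W = 2660/23

The minimum is at (-172/31, -321/31). Substituting into each constraint, equality holds for C1 and C4; the remaining constraints have slack.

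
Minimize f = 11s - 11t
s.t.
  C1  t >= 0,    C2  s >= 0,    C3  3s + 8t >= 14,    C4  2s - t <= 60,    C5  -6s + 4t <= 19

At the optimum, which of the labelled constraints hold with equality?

Corner points and f = 11s - 11t:
  (14/3, 0) → f = 154/3
  (30, 0) → f = 330
  (0, 7/4) → f = -77/4
  (0, 19/4) → f = -209/4
  (259/2, 199) → f = -1529/2

The minimum is at (259/2, 199). Substituting into each constraint, equality holds for C4 and C5; the remaining constraints have slack.

C4 and C5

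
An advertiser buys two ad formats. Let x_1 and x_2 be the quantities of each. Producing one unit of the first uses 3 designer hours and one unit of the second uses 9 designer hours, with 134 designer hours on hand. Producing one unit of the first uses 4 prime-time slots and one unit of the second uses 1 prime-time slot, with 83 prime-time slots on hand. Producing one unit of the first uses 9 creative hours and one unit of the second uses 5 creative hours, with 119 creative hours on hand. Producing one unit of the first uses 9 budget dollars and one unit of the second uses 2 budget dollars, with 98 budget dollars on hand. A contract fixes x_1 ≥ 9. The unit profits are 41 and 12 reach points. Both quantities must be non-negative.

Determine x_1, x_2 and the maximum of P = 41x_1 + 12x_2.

Extreme points and P = 41x_1 + 12x_2:
  (98/9, 0) → P = 4018/9
  (9, 0) → P = 369
  (28/3, 7) → P = 1400/3
  (9, 38/5) → P = 2301/5

x_1 = 28/3, x_2 = 7, maximum P = 1400/3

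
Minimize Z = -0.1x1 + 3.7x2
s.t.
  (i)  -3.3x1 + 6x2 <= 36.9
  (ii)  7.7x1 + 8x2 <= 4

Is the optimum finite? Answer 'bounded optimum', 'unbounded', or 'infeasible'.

unbounded

From the feasible point (-452/121, 901/220), moving in the direction (8, -7.7) keeps every constraint satisfied while Z decreases without bound.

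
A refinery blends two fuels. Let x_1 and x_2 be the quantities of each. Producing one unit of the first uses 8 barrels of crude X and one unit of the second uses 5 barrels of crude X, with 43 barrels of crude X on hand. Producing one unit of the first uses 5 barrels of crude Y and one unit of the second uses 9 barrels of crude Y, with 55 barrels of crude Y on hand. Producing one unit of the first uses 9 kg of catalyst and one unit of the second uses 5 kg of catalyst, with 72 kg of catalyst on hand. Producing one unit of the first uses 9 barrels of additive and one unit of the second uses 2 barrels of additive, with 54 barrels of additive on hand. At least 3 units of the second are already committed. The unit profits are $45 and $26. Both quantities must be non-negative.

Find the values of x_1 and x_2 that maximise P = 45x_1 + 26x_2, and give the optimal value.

Corner points and P = 45x_1 + 26x_2:
  (0, 55/9) → P = 1430/9
  (0, 3) → P = 78
  (112/47, 225/47) → P = 10890/47
  (7/2, 3) → P = 471/2

x_1 = 7/2, x_2 = 3, maximum P = 471/2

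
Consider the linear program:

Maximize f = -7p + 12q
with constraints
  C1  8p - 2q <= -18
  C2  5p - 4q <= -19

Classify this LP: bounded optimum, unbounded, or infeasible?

unbounded

From the feasible point (-17/11, 31/11), moving in the direction (2, 8) keeps every constraint satisfied while f increases without bound.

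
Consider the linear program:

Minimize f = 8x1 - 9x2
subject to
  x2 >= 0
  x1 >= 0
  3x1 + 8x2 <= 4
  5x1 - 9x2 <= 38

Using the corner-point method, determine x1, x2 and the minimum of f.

Vertices and f = 8x1 - 9x2:
  (0, 0) → f = 0
  (4/3, 0) → f = 32/3
  (0, 1/2) → f = -9/2

x1 = 0, x2 = 1/2, minimum f = -9/2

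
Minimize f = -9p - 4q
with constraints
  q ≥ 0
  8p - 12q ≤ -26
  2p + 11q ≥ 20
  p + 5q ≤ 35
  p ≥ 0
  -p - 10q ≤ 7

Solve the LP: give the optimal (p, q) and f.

p = 145/26, q = 153/26, minimum f = -1917/26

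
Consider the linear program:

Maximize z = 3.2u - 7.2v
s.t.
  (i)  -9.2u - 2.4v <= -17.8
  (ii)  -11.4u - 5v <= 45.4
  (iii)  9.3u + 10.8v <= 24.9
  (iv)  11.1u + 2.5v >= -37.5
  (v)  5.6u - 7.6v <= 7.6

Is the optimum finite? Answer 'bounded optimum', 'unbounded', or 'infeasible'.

bounded optimum

Vertices and z = 3.2u - 7.2v:
  (184/107, 353/428) → z = -233/535
  (1919/1042, 186/521) → z = 8656/2605
  (2261/1093, 573/1093) → z = 15548/5465
The feasible region has finitely many vertices and no improving ray; the maximum is 8656/2605 at (1919/1042, 186/521).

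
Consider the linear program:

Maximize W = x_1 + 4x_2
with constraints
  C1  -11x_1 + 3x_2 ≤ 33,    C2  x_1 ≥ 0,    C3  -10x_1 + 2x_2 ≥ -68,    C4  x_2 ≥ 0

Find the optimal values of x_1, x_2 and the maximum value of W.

Feasible corners and W = x_1 + 4x_2:
  (0, 11) → W = 44
  (135/4, 539/4) → W = 2291/4
  (0, 0) → W = 0
  (34/5, 0) → W = 34/5

x_1 = 135/4, x_2 = 539/4, maximum W = 2291/4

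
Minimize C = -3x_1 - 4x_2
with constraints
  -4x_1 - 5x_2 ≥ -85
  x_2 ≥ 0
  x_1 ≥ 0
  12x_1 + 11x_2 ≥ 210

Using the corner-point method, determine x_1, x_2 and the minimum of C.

x_1 = 115/16, x_2 = 45/4, minimum C = -1065/16

Vertices and C = -3x_1 - 4x_2:
  (85/4, 0) → C = -255/4
  (115/16, 45/4) → C = -1065/16
  (35/2, 0) → C = -105/2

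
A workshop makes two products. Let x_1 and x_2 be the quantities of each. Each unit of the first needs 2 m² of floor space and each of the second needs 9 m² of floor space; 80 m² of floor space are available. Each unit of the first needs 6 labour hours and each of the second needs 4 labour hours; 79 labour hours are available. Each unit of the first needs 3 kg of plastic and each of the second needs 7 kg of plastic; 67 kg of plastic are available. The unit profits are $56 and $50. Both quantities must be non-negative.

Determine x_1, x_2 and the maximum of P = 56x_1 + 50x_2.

The optimum lies where 6x_1 + 4x_2 = 79 and 3x_1 + 7x_2 = 67.
Solving simultaneously gives x_1 = 19/2, x_2 = 11/2.

x_1 = 19/2, x_2 = 11/2, maximum P = 807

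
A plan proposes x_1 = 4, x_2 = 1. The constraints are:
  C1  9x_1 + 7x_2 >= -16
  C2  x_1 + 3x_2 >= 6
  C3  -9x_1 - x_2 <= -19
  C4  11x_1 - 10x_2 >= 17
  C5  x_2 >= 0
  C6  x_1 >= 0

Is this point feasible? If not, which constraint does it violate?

feasible

C1: 43 ≥ -16 ✓
C2: 7 ≥ 6 ✓
C3: -37 ≤ -19 ✓
C4: 34 ≥ 17 ✓
C5: 1 ≥ 0 ✓
C6: 4 ≥ 0 ✓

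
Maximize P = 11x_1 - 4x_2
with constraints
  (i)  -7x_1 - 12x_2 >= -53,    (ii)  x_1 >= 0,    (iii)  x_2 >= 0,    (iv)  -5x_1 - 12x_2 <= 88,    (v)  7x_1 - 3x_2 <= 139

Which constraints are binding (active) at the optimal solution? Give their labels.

(i) and (iii)

Extreme points and P = 11x_1 - 4x_2:
  (0, 53/12) → P = -53/3
  (53/7, 0) → P = 583/7
  (0, 0) → P = 0

The maximum is at (53/7, 0). Substituting into each constraint, equality holds for (i) and (iii); the remaining constraints have slack.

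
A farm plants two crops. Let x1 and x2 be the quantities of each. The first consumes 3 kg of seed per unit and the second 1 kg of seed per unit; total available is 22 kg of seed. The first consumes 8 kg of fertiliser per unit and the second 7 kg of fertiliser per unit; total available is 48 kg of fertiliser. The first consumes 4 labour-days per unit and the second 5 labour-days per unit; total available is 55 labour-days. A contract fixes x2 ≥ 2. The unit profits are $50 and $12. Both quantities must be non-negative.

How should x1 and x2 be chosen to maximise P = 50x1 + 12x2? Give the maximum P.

Corner points and P = 50x1 + 12x2:
  (0, 48/7) → P = 576/7
  (0, 2) → P = 24
  (17/4, 2) → P = 473/2

x1 = 17/4, x2 = 2, maximum P = 473/2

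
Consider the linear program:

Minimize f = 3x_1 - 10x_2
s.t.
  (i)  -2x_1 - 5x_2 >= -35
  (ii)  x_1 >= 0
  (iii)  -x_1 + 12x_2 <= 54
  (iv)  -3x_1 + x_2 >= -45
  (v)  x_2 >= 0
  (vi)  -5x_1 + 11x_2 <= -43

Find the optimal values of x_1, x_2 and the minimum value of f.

Vertices and f = 3x_1 - 10x_2:
  (260/17, 15/17) → f = 630/17
  (600/47, 89/47) → f = 910/47
  (15, 0) → f = 45
  (43/5, 0) → f = 129/5

At the optimal vertex, -2x_1 - 5x_2 = -35 and -5x_1 + 11x_2 = -43.
Solving simultaneously gives x_1 = 600/47, x_2 = 89/47.

x_1 = 600/47, x_2 = 89/47, minimum f = 910/47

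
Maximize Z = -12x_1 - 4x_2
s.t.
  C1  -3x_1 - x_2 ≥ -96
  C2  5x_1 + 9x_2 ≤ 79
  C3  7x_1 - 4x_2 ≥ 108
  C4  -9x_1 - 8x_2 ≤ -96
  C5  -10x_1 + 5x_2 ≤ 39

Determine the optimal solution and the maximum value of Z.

x_1 = 312/23, x_2 = -75/23, maximum Z = -3444/23

Extreme points and Z = -12x_1 - 4x_2:
  (785/22, -243/22) → Z = -384
  (224/5, -192/5) → Z = -384
  (1288/83, 13/83) → Z = -15508/83
  (312/23, -75/23) → Z = -3444/23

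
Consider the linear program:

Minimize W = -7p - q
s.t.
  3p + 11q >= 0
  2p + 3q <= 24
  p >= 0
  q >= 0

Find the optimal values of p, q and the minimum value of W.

Corner points and W = -7p - q:
  (0, 0) → W = 0
  (0, 8) → W = -8
  (12, 0) → W = -84

The optimum lies where 2p + 3q = 24 and q = 0.
Solving simultaneously gives p = 12, q = 0.

p = 12, q = 0, minimum W = -84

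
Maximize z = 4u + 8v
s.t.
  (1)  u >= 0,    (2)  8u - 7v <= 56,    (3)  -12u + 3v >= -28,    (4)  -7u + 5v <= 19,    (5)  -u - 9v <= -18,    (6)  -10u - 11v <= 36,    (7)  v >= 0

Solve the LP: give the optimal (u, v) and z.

u = 197/39, v = 424/39, maximum z = 4180/39

Corner points and z = 4u + 8v:
  (0, 19/5) → z = 152/5
  (0, 2) → z = 16
  (197/39, 424/39) → z = 4180/39
  (102/37, 188/111) → z = 2728/111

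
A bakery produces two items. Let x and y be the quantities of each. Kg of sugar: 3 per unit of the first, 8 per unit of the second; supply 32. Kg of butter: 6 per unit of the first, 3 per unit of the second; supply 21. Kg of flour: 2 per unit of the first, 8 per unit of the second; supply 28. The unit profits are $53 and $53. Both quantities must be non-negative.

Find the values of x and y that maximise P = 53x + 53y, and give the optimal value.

Extreme points and P = 53x + 53y:
  (0, 0) → P = 0
  (0, 7/2) → P = 371/2
  (7/2, 0) → P = 371/2
  (2, 3) → P = 265

The binding constraints are 6x + 3y = 21 and 2x + 8y = 28.
Solving simultaneously gives x = 2, y = 3.

x = 2, y = 3, maximum P = 265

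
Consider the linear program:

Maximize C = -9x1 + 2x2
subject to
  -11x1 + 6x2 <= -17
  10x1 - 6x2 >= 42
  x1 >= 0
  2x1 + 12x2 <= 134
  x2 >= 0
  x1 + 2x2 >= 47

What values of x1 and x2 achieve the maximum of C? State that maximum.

Feasible corners and C = -9x1 + 2x2:
  (67, 0) → C = -603
  (37, 5) → C = -323
  (47, 0) → C = -423

The optimum lies where 2x1 + 12x2 = 134 and x1 + 2x2 = 47.
Solving simultaneously gives x1 = 37, x2 = 5.

x1 = 37, x2 = 5, maximum C = -323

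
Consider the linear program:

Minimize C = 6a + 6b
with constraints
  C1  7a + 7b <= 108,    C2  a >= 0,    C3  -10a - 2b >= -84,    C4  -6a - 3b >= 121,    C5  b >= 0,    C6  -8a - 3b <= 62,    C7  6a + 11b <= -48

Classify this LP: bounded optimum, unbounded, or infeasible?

The boundaries -8a - 3b = 62 and 6a + 11b = -48 meet at (-269/35, -6/35), but that point violates a ≥ 0. Every candidate vertex is excluded by some other constraint, so the feasible region is empty.

infeasible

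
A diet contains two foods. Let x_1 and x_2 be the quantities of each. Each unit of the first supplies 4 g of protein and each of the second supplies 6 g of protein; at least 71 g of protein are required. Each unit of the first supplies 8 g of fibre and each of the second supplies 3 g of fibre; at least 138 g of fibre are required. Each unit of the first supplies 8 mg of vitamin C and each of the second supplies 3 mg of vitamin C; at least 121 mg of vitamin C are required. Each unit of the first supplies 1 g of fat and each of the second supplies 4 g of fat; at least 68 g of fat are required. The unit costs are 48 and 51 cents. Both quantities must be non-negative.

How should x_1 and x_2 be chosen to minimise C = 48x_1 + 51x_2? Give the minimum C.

x_1 = 12, x_2 = 14, minimum C = 1290

Extreme points and C = 48x_1 + 51x_2:
  (0, 46) → C = 2346
  (68, 0) → C = 3264
  (12, 14) → C = 1290
The feasible region is unbounded (it extends along (0, 1), (1, 0)), but C strictly increases along every unbounded feasible direction, so there is no improving ray and the minimum is attained at a vertex.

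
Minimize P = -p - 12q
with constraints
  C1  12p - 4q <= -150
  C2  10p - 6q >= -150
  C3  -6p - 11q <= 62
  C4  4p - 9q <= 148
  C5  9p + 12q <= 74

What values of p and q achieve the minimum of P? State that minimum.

Extreme points and P = -p - 12q:
  (-75/8, 75/8) → P = -825/8
  (-73/6, 1) → P = 1/6
  (-1011/73, 140/73) → P = -669/73

p = -75/8, q = 75/8, minimum P = -825/8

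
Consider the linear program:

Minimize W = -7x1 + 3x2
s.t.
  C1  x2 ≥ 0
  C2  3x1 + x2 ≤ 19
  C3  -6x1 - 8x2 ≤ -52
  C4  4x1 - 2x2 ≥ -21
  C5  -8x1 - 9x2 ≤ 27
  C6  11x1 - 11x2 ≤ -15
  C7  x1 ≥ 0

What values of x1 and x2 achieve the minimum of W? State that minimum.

Feasible corners and W = -7x1 + 3x2:
  (17/10, 139/10) → W = 149/5
  (97/22, 127/22) → W = -149/11
  (226/77, 331/77) → W = -589/77
  (0, 13/2) → W = 39/2
  (0, 21/2) → W = 63/2

x1 = 97/22, x2 = 127/22, minimum W = -149/11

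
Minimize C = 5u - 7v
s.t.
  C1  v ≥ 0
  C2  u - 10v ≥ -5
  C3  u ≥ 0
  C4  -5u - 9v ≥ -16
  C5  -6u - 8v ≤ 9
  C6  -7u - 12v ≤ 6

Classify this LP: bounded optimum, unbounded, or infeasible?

Corner points and C = 5u - 7v:
  (0, 0) → C = 0
  (16/5, 0) → C = 16
  (0, 1/2) → C = -7/2
  (115/59, 41/59) → C = 288/59
The feasible region has finitely many vertices and no improving ray; the minimum is -7/2 at (0, 1/2).

bounded optimum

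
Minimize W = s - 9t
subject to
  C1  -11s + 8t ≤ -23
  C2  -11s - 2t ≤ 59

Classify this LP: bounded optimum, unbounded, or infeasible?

From the feasible point (-213/55, -41/5), moving in the direction (8, 11) keeps every constraint satisfied while W decreases without bound.

unbounded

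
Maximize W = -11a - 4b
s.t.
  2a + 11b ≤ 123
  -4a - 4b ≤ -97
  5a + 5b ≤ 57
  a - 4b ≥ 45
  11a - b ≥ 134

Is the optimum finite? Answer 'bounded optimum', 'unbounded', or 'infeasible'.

infeasible

Constraints -4a - 4b ≤ -97 and 5a + 5b ≤ 57 have parallel boundaries but demand opposite sides — no point can satisfy both, so the region is empty.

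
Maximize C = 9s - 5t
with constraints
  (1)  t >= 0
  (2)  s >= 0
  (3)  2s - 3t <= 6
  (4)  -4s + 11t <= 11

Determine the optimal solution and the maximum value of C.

Vertices and C = 9s - 5t:
  (0, 0) → C = 0
  (3, 0) → C = 27
  (0, 1) → C = -5
  (99/10, 23/5) → C = 661/10

s = 99/10, t = 23/5, maximum C = 661/10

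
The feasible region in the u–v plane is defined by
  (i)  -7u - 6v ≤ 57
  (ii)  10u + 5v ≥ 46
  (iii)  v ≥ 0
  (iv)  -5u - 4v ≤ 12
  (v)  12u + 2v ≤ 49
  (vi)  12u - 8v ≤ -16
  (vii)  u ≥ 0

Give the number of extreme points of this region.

Of the 21 pairwise boundary intersections, those satisfying every inequality are:
  (72/35, 178/35)
  (0, 46/5)
  (3, 13/2)
  (0, 49/2)

4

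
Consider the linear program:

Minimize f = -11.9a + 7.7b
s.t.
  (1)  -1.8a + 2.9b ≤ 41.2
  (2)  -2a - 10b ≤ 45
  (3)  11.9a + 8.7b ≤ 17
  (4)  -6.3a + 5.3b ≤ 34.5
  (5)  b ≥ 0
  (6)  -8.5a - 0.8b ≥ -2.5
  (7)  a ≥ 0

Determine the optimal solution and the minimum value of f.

a = 5/17, b = 0, minimum f = -7/2

Vertices and f = -11.9a + 7.7b:
  (815/6443, 675/379) → f = 4627/379
  (0, 170/87) → f = 1309/87
  (5/17, 0) → f = -7/2
  (0, 0) → f = 0

At the optimal vertex, b = 0 and -8.5a - 0.8b = -2.5.
Solving simultaneously gives a = 5/17, b = 0.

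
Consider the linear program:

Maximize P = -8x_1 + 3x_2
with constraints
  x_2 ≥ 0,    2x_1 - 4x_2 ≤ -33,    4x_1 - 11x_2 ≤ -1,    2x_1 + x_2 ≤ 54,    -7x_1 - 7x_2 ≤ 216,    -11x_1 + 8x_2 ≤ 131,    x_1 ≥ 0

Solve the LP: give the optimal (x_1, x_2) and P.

Corner points and P = -8x_1 + 3x_2:
  (183/10, 87/5) → P = -471/5
  (0, 33/4) → P = 99/4
  (301/27, 856/27) → P = 160/27
  (0, 131/8) → P = 393/8

The optimum lies where -11x_1 + 8x_2 = 131 and x_1 = 0.
Solving simultaneously gives x_1 = 0, x_2 = 131/8.

x_1 = 0, x_2 = 131/8, maximum P = 393/8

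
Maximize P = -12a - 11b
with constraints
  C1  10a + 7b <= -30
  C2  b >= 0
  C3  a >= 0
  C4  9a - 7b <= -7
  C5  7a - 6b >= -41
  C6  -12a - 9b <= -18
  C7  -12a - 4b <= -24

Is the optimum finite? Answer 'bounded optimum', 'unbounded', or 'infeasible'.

infeasible

The boundaries a = 0 and 7a - 6b = -41 meet at (0, 41/6), but that point violates 10a + 7b ≤ -30. Every candidate vertex is excluded by some other constraint, so the feasible region is empty.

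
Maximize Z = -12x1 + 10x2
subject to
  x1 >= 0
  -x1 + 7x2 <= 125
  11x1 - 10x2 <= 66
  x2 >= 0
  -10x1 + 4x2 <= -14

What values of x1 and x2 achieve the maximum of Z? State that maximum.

Vertices and Z = -12x1 + 10x2:
  (1712/67, 1441/67) → Z = -6134/67
  (299/33, 632/33) → Z = 2732/33
  (6, 0) → Z = -72
  (7/5, 0) → Z = -84/5

At the optimal vertex, -x1 + 7x2 = 125 and -10x1 + 4x2 = -14.
Solving simultaneously gives x1 = 299/33, x2 = 632/33.

x1 = 299/33, x2 = 632/33, maximum Z = 2732/33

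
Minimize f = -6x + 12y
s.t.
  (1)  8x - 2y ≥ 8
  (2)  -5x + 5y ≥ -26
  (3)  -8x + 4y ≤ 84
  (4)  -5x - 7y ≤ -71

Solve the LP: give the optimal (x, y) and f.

The feasible region is unbounded (it extends along (1, 1), (1, 2)), but f strictly increases along every unbounded feasible direction, so there is no improving ray and the minimum is attained at a vertex.

x = 179/20, y = 15/4, minimum f = -87/10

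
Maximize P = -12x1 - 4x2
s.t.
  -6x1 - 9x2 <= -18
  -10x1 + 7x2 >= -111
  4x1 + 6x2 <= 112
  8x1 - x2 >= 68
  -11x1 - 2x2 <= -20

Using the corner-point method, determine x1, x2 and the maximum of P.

Corner points and P = -12x1 - 4x2:
  (375/44, -81/22) → P = -963/11
  (105/13, -44/13) → P = -1084/13
  (725/44, 169/22) → P = -2513/11
  (10, 12) → P = -168

The binding constraints are -6x1 - 9x2 = -18 and 8x1 - x2 = 68.
Solving simultaneously gives x1 = 105/13, x2 = -44/13.

x1 = 105/13, x2 = -44/13, maximum P = -1084/13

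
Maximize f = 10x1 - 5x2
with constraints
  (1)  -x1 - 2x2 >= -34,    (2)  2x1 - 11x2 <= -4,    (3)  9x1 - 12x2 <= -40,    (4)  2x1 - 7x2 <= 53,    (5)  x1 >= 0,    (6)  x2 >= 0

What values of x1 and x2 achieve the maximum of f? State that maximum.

x1 = 164/15, x2 = 173/15, maximum f = 155/3

Extreme points and f = 10x1 - 5x2:
  (164/15, 173/15) → f = 155/3
  (0, 17) → f = -85
  (0, 10/3) → f = -50/3

The binding constraints are -x1 - 2x2 = -34 and 9x1 - 12x2 = -40.
Solving simultaneously gives x1 = 164/15, x2 = 173/15.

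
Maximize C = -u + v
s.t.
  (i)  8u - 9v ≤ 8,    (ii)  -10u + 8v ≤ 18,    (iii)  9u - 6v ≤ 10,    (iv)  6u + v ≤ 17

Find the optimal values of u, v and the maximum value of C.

At the optimal vertex, -10u + 8v = 18 and 6u + v = 17.
Solving simultaneously gives u = 59/29, v = 139/29.

u = 59/29, v = 139/29, maximum C = 80/29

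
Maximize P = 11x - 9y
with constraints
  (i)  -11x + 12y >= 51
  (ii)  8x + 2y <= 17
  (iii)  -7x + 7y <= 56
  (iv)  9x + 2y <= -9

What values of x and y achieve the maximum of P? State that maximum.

x = -21/13, y = 36/13, maximum P = -555/13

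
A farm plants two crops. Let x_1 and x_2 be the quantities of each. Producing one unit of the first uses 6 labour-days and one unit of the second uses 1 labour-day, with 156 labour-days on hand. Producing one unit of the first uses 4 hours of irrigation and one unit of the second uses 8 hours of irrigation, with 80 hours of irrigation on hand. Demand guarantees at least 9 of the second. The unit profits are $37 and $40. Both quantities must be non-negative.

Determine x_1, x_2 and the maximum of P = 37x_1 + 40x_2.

x_1 = 2, x_2 = 9, maximum P = 434

Corner points and P = 37x_1 + 40x_2:
  (0, 10) → P = 400
  (0, 9) → P = 360
  (2, 9) → P = 434

At the optimal vertex, 4x_1 + 8x_2 = 80 and x_2 = 9.
Solving simultaneously gives x_1 = 2, x_2 = 9.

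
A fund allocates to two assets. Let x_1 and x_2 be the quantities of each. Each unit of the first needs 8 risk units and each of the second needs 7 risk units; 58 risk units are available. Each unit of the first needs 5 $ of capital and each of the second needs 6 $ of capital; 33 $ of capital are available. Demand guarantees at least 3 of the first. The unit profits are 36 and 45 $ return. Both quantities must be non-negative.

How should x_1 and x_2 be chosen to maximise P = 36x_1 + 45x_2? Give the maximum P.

x_1 = 3, x_2 = 3, maximum P = 243

Vertices and P = 36x_1 + 45x_2:
  (33/5, 0) → P = 1188/5
  (3, 0) → P = 108
  (3, 3) → P = 243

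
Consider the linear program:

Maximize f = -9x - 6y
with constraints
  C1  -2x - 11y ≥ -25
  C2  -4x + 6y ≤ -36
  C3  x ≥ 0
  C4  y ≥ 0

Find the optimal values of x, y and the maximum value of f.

Vertices and f = -9x - 6y:
  (39/4, 1/2) → f = -363/4
  (25/2, 0) → f = -225/2
  (9, 0) → f = -81

The binding constraints are -4x + 6y = -36 and y = 0.
Solving simultaneously gives x = 9, y = 0.

x = 9, y = 0, maximum f = -81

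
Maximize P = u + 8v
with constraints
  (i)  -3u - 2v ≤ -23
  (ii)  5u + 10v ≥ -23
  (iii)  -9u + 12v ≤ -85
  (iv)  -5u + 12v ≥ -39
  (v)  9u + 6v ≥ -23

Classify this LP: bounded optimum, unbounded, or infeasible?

unbounded

From the feasible point (23/2, 37/24), moving in the direction (12, 9) keeps every constraint satisfied while P increases without bound.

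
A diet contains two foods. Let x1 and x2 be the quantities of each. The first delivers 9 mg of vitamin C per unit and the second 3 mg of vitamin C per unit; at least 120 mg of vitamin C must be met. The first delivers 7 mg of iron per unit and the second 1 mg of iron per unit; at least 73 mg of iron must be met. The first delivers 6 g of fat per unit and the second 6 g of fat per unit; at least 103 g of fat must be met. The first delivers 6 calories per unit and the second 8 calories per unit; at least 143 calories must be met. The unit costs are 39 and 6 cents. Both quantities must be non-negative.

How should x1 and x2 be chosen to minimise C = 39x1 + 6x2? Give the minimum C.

Vertices and C = 39x1 + 6x2:
  (0, 73) → C = 438
  (143/6, 0) → C = 1859/2
  (33/4, 61/4) → C = 1653/4
  (59/6, 21/2) → C = 893/2
The feasible region is unbounded (it extends along (0, 1), (1, 0)), but C strictly increases along every unbounded feasible direction, so there is no improving ray and the minimum is attained at a vertex.

The optimum lies where 9x1 + 3x2 = 120 and 7x1 + x2 = 73.
Solving simultaneously gives x1 = 33/4, x2 = 61/4.

x1 = 33/4, x2 = 61/4, minimum C = 1653/4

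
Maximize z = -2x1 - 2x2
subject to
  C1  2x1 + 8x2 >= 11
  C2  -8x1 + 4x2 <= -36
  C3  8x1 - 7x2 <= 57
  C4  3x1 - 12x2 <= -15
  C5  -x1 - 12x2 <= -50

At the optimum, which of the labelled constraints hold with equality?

C2 and C5

Feasible corners and z = -2x1 - 2x2:
  (158/25, 91/25) → z = -498/25
  (263/25, 97/25) → z = -144/5
  (35/4, 55/16) → z = -195/8
The feasible region is unbounded (it extends along (1, 2), (7, 8)), but z strictly decreases along every unbounded feasible direction, so there is no improving ray and the maximum is attained at a vertex.

The maximum is at (158/25, 91/25). Substituting into each constraint, equality holds for C2 and C5; the remaining constraints have slack.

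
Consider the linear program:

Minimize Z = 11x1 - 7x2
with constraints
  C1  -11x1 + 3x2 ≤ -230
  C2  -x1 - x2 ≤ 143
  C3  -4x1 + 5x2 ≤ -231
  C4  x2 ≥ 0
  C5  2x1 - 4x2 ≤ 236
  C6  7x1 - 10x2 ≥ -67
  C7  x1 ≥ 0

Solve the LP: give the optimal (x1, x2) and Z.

x1 = 231/4, x2 = 0, minimum Z = 2541/4

The feasible region is unbounded (it extends along (2, 1), (10, 7)), but Z strictly increases along every unbounded feasible direction, so there is no improving ray and the minimum is attained at a vertex.

The optimum lies where -4x1 + 5x2 = -231 and x2 = 0.
Solving simultaneously gives x1 = 231/4, x2 = 0.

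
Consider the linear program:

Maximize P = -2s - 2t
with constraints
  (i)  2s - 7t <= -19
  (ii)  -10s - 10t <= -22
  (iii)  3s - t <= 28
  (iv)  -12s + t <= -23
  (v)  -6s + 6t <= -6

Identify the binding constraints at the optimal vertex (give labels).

(i) and (v)

Vertices and P = -2s - 2t:
  (215/19, 113/19) → P = -656/19
  (26/5, 21/5) → P = -94/5
  (27/2, 25/2) → P = -52

The maximum is at (26/5, 21/5). Substituting into each constraint, equality holds for (i) and (v); the remaining constraints have slack.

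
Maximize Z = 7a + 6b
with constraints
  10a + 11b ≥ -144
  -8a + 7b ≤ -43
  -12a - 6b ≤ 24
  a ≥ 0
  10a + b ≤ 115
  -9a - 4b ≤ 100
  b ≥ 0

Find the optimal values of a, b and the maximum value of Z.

Corner points and Z = 7a + 6b:
  (424/39, 245/39) → Z = 4438/39
  (43/8, 0) → Z = 301/8
  (23/2, 0) → Z = 161/2

a = 424/39, b = 245/39, maximum Z = 4438/39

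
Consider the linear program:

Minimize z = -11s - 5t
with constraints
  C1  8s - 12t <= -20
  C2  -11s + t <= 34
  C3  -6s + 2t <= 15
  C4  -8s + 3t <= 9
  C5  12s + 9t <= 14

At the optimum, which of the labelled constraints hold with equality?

Vertices and z = -11s - 5t:
  (-2/3, 11/9) → z = 11/9
  (-1/18, 44/27) → z = -407/54
  (-13/36, 55/27) → z = -671/108

The minimum is at (-1/18, 44/27). Substituting into each constraint, equality holds for C1 and C5; the remaining constraints have slack.

C1 and C5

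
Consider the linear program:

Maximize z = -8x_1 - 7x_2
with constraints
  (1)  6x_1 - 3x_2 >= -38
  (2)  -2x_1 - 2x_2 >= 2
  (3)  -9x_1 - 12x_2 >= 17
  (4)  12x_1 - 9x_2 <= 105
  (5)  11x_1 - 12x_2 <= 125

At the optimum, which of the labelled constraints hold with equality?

Extreme points and z = -8x_1 - 7x_2:
  (-169/33, 80/33) → z = 24
  (-277/13, -1168/39) → z = 14824/39
  (5/3, -8/3) → z = 16/3
  (32/7, -39/7) → z = 17/7
  (3, -23/3) → z = 89/3

The maximum is at (-277/13, -1168/39). Substituting into each constraint, equality holds for (1) and (5); the remaining constraints have slack.

(1) and (5)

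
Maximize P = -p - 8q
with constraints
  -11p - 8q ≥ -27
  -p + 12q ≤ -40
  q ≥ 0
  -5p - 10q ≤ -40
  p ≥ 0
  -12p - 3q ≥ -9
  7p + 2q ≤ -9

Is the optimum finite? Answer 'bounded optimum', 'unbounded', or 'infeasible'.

The boundaries -12p - 3q = -9 and 7p + 2q = -9 meet at (15, -57), but that point violates q ≥ 0. Every candidate vertex is excluded by some other constraint, so the feasible region is empty.

infeasible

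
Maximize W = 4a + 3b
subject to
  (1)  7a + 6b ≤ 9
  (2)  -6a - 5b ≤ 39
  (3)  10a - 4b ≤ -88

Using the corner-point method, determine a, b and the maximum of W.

a = -123/22, b = 353/44, maximum W = 75/44

Vertices and W = 4a + 3b:
  (-279, 327) → W = -135
  (-123/22, 353/44) → W = 75/44
  (-298/37, 69/37) → W = -985/37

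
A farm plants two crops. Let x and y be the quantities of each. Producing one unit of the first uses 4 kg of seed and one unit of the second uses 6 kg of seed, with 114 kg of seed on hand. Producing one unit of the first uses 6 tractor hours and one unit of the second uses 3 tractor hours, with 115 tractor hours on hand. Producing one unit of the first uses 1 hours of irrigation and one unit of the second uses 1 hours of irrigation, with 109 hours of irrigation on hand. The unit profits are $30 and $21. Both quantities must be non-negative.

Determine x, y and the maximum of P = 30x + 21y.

x = 29/2, y = 28/3, maximum P = 631

Feasible corners and P = 30x + 21y:
  (0, 0) → P = 0
  (0, 19) → P = 399
  (115/6, 0) → P = 575
  (29/2, 28/3) → P = 631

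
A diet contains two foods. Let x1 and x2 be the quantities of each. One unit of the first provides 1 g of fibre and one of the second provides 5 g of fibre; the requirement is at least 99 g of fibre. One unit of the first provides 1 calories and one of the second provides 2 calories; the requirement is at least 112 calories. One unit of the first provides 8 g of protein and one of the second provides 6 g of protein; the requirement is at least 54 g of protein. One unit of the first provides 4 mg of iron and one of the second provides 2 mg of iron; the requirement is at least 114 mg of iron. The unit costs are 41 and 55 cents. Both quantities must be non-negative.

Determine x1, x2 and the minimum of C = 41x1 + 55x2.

Feasible corners and C = 41x1 + 55x2:
  (0, 57) → C = 3135
  (112, 0) → C = 4592
  (2/3, 167/3) → C = 3089
The feasible region is unbounded (it extends along (0, 1), (1, 0)), but C strictly increases along every unbounded feasible direction, so there is no improving ray and the minimum is attained at a vertex.

x1 = 2/3, x2 = 167/3, minimum C = 3089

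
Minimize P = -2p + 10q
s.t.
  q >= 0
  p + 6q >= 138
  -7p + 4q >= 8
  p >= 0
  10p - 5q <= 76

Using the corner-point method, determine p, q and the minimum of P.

p = 252/23, q = 487/23, minimum P = 4366/23

Feasible corners and P = -2p + 10q:
  (252/23, 487/23) → P = 4366/23
  (0, 23) → P = 230
  (344/5, 612/5) → P = 5432/5
The feasible region is unbounded (it extends along (0, 1), (1, 2)), but P strictly increases along every unbounded feasible direction, so there is no improving ray and the minimum is attained at a vertex.

The optimum lies where p + 6q = 138 and -7p + 4q = 8.
Solving simultaneously gives p = 252/23, q = 487/23.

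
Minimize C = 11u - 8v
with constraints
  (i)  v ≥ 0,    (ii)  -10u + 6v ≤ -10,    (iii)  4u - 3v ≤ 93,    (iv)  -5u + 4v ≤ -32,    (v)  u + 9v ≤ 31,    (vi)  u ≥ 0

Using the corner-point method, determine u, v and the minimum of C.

Vertices and C = 11u - 8v:
  (93/4, 0) → C = 1023/4
  (32/5, 0) → C = 352/5
  (310/13, 31/39) → C = 9982/39
  (412/49, 123/49) → C = 3548/49

The binding constraints are v = 0 and -5u + 4v = -32.
Solving simultaneously gives u = 32/5, v = 0.

u = 32/5, v = 0, minimum C = 352/5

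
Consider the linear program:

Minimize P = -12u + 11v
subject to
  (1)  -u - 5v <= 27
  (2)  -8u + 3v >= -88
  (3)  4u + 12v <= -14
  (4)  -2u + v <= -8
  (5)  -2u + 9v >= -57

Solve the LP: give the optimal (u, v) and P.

u = 93/10, v = -64/15, minimum P = -2378/15

Vertices and P = -12u + 11v:
  (13/11, -62/11) → P = -838/11
  (42/19, -111/19) → P = -1725/19
  (41/14, -15/7) → P = -411/7
  (93/10, -64/15) → P = -2378/15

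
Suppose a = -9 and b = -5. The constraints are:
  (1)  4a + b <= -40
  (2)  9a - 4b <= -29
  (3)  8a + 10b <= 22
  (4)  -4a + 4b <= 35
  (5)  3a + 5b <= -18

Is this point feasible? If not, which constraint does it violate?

(1): -41 ≤ -40 ✓
(2): -61 ≤ -29 ✓
(3): -122 ≤ 22 ✓
(4): 16 ≤ 35 ✓
(5): -52 ≤ -18 ✓

feasible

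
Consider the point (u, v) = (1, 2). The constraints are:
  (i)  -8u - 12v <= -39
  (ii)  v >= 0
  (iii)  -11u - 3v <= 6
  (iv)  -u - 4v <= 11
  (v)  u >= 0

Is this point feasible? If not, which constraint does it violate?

Constraint (i): -8u - 12v = -32, which is not ≤ -39. All other constraints are satisfied.

not feasible — violates (i)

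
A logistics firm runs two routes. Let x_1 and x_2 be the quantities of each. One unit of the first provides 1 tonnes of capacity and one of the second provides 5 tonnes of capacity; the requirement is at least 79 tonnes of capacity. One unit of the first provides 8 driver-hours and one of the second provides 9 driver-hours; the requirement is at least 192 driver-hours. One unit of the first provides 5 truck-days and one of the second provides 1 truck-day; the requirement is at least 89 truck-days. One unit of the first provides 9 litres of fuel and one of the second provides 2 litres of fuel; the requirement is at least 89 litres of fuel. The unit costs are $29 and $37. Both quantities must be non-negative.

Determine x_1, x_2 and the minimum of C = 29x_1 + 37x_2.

Feasible corners and C = 29x_1 + 37x_2:
  (0, 89) → C = 3293
  (79, 0) → C = 2291
  (61/4, 51/4) → C = 914
The feasible region is unbounded (it extends along (0, 1), (1, 0)), but C strictly increases along every unbounded feasible direction, so there is no improving ray and the minimum is attained at a vertex.

x_1 = 61/4, x_2 = 51/4, minimum C = 914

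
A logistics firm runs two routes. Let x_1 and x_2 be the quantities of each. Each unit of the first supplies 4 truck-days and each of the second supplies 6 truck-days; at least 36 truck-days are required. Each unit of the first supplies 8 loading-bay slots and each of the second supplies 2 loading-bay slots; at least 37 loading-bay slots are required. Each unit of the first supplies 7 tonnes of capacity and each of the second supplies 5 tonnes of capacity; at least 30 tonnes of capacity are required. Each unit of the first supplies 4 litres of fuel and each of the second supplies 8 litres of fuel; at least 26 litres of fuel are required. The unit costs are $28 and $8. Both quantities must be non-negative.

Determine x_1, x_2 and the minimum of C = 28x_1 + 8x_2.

x_1 = 15/4, x_2 = 7/2, minimum C = 133

Vertices and C = 28x_1 + 8x_2:
  (0, 37/2) → C = 148
  (9, 0) → C = 252
  (15/4, 7/2) → C = 133
The feasible region is unbounded (it extends along (0, 1), (1, 0)), but C strictly increases along every unbounded feasible direction, so there is no improving ray and the minimum is attained at a vertex.

The binding constraints are 4x_1 + 6x_2 = 36 and 8x_1 + 2x_2 = 37.
Solving simultaneously gives x_1 = 15/4, x_2 = 7/2.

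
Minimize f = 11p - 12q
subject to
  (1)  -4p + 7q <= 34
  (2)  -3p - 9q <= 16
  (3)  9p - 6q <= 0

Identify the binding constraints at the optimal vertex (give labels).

Vertices and f = 11p - 12q:
  (-22/3, 2/3) → f = -266/3
  (68/13, 102/13) → f = -476/13
  (-32/33, -16/11) → f = 224/33

The minimum is at (-22/3, 2/3). Substituting into each constraint, equality holds for (1) and (2); the remaining constraints have slack.

(1) and (2)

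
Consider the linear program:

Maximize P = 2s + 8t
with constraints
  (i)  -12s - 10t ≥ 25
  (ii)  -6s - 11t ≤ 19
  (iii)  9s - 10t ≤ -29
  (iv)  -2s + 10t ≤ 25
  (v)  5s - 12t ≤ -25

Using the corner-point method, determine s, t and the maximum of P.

Extreme points and P = 2s + 8t:
  (-25/7, 25/14) → P = 50/7
  (-275/97, 175/194) → P = 150/97
  (-465/82, 56/41) → P = -17/41
  (-503/127, 55/127) → P = -566/127

s = -25/7, t = 25/14, maximum P = 50/7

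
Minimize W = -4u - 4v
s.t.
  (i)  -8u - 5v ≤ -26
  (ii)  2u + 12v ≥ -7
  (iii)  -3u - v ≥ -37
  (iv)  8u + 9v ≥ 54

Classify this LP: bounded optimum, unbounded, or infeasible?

From the feasible point (-9/8, 7), moving in the direction (-1, 3) keeps every constraint satisfied while W decreases without bound.

unbounded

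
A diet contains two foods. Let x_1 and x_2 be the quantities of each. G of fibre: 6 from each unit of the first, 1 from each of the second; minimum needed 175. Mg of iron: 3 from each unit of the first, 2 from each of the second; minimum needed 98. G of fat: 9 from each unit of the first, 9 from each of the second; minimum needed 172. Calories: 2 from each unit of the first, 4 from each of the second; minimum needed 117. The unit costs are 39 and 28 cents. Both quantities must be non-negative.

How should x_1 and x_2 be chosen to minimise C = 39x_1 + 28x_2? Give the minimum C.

Corner points and C = 39x_1 + 28x_2:
  (0, 175) → C = 4900
  (117/2, 0) → C = 4563/2
  (53/2, 16) → C = 2963/2
The feasible region is unbounded (it extends along (0, 1), (1, 0)), but C strictly increases along every unbounded feasible direction, so there is no improving ray and the minimum is attained at a vertex.

x_1 = 53/2, x_2 = 16, minimum C = 2963/2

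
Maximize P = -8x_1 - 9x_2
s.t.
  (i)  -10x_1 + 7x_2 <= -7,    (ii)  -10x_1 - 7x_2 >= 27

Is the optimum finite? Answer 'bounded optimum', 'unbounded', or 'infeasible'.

From the feasible point (-1, -17/7), moving in the direction (-7, -10) keeps every constraint satisfied while P increases without bound.

unbounded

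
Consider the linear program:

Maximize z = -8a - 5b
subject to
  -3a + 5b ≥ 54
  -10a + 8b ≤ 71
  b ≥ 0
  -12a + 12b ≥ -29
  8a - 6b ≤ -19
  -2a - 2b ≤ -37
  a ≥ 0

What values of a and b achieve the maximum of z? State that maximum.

Extreme points and z = -8a - 5b:
  (229/22, 375/22) → z = -337/2
  (77/16, 219/16) → z = -1711/16
  (137/2, 189/2) → z = -2041/2
  (77/18, 128/9) → z = -316/3

The binding constraints are -10a + 8b = 71 and -2a - 2b = -37.
Solving simultaneously gives a = 77/18, b = 128/9.

a = 77/18, b = 128/9, maximum z = -316/3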